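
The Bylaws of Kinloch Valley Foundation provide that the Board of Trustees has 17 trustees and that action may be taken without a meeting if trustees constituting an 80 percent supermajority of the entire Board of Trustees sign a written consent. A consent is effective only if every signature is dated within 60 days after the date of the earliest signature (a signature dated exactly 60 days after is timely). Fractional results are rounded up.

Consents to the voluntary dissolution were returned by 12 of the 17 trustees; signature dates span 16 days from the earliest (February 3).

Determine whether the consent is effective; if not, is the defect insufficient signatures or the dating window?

Signatures required: an 80 percent supermajority of 17 — 4/5 of 17 = 13.60, rounded up to 14, so 14 needed; 12 signed. Insufficient.
Dating window: the latest signature is 16 days after the earliest; the limit is 60 days. Within the window.

Not effective — insufficient signatures.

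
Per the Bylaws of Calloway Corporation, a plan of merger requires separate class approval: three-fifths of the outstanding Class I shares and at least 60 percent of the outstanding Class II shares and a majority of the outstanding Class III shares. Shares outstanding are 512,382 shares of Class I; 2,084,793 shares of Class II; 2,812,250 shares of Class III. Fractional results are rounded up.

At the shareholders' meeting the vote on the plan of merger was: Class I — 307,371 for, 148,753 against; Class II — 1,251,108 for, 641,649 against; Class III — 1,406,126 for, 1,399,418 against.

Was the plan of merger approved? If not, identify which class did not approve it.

Not approved — the Class I shares did not give the required vote.

Class I: 3/5 of 512382 = 307429.20, rounded up to 307430; 307,430 required, 307,371 in favor — not approved.
Class II: 3/5 of 2084793 = 1250875.80, rounded up to 1250876; 1,250,876 required, 1,251,108 in favor — approved.
Class III: a majority of 2812250 is 1406126; 1,406,126 required, 1,406,126 in favor — approved.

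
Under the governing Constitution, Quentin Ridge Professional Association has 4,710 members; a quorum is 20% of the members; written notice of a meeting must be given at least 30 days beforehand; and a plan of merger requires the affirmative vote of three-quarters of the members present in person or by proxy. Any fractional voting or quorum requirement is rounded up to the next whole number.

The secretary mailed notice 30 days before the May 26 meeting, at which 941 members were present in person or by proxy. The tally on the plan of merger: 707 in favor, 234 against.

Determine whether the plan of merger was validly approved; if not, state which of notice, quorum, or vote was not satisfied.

Invalid — quorum requirement not satisfied.

Notice: 30 days given; 30 required. Satisfied.
Quorum: 20% of 4,710 = 942; 941 present. Not satisfied.
Vote: requires three-fourths of those present (941); 3/4 of 941 = 705.75, rounded up to 706, so 706 needed; 707 in favor. Satisfied.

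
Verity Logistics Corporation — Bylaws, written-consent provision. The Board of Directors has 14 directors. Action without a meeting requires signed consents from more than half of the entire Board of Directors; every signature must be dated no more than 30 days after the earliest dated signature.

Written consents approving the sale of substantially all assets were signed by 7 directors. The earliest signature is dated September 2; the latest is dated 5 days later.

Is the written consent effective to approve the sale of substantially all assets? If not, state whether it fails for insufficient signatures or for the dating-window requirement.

Not effective — insufficient signatures.

Signatures required: more than half of 14 — a majority of 14 is 8, so 8 needed; 7 signed. Insufficient.
Dating window: the latest signature is 5 days after the earliest; the limit is 30 days. Within the window.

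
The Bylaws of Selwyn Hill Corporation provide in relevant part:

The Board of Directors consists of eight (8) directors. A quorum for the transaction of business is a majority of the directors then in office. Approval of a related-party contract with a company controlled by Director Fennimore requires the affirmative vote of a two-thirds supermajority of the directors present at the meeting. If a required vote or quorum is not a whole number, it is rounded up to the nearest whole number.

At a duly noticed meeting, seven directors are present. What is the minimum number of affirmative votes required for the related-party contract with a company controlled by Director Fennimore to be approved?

5

The related-party contract with a company controlled by Director Fennimore requires two-thirds of the directors present (7).
2/3 of 7 = 4.67, rounded up to 5.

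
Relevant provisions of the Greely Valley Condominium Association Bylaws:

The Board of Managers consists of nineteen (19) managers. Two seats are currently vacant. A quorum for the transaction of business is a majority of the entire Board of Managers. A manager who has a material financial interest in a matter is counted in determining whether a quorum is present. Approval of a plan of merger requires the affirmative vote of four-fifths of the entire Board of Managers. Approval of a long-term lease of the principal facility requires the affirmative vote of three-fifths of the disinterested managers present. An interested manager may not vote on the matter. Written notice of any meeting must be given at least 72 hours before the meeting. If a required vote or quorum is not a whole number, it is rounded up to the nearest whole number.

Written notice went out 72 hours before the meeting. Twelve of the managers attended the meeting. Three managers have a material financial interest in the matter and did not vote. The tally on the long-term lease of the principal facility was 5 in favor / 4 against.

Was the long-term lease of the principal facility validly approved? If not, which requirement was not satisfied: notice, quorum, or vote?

Invalid — vote requirement not satisfied.

Notice: 72 hours given; 72 required (72 ≥ 72). Satisfied.
Quorum: 12 present (interested managers count toward quorum); quorum is 10. Satisfied.
Vote: the long-term lease of the principal facility requires three-fifths of the disinterested managers present (12 − 3 = 9). 3/5 of 9 = 5.40, rounded up to 6, so 6 affirmative votes are needed; 5 voted in favor. Not satisfied.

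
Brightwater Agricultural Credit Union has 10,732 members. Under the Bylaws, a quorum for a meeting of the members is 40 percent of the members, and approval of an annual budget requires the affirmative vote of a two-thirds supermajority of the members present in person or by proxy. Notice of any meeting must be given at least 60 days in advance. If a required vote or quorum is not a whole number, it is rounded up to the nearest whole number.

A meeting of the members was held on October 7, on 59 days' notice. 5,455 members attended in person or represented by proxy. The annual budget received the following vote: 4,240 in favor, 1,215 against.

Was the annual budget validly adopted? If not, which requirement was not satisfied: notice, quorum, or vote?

Invalid — notice requirement not satisfied.

Notice: 59 days given; 60 required. Not satisfied.
Quorum: 40% of 10,732 = 4,292.80, rounded up to 4,293; 5,455 present. Satisfied.
Vote: requires two-thirds of those present (5,455); 2/3 of 5455 = 3636.67, rounded up to 3637, so 3,637 needed; 4,240 in favor. Satisfied.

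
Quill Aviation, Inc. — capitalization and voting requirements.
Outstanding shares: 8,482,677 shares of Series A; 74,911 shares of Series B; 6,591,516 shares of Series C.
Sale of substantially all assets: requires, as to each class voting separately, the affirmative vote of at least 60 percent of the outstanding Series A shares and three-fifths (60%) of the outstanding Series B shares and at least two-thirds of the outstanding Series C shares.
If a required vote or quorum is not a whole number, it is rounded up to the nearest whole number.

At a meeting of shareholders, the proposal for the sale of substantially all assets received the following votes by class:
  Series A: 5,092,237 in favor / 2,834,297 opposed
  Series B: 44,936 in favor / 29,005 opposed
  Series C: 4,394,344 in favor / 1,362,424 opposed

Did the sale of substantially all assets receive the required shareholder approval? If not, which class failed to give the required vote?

Not approved — the Series B shares did not give the required vote.

Series A: 3/5 of 8482677 = 5089606.20, rounded up to 5089607; 5,089,607 required, 5,092,237 in favor — approved.
Series B: 3/5 of 74911 = 44946.60, rounded up to 44947; 44,947 required, 44,936 in favor — not approved.
Series C: 2/3 of 6591516 = 4394344; 4,394,344 required, 4,394,344 in favor — approved.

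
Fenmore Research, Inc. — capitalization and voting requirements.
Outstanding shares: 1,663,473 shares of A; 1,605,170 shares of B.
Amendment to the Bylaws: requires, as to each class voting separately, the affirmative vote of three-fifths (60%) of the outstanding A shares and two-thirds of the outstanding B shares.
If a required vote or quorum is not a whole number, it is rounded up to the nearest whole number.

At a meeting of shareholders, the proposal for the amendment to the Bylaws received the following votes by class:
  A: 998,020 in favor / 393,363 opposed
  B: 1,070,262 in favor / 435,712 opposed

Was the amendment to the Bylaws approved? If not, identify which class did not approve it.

A: 3/5 of 1663473 = 998083.80, rounded up to 998084; 998,084 required, 998,020 in favor — not approved.
B: 2/3 of 1605170 = 1070113.33, rounded up to 1070114; 1,070,114 required, 1,070,262 in favor — approved.

Not approved — the A shares did not give the required vote.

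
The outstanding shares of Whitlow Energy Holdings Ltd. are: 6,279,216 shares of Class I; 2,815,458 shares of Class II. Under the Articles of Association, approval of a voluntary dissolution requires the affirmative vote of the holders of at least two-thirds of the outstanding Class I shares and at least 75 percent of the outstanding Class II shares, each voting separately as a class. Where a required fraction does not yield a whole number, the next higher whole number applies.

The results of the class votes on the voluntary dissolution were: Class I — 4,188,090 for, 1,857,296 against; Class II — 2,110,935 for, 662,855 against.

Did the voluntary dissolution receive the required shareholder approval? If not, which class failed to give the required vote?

Class I: 2/3 of 6279216 = 4186144; 4,186,144 required, 4,188,090 in favor — approved.
Class II: 3/4 of 2815458 = 2111593.50, rounded up to 2111594; 2,111,594 required, 2,110,935 in favor — not approved.

Not approved — the Class II shares did not give the required vote.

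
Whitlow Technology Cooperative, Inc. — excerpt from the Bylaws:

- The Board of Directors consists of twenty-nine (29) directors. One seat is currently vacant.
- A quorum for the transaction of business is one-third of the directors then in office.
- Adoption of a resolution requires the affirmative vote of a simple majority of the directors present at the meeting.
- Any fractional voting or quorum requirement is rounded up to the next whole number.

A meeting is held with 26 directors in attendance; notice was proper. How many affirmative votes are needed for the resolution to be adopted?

14

The resolution requires a majority of the directors present (26).
A majority of 26 is 14.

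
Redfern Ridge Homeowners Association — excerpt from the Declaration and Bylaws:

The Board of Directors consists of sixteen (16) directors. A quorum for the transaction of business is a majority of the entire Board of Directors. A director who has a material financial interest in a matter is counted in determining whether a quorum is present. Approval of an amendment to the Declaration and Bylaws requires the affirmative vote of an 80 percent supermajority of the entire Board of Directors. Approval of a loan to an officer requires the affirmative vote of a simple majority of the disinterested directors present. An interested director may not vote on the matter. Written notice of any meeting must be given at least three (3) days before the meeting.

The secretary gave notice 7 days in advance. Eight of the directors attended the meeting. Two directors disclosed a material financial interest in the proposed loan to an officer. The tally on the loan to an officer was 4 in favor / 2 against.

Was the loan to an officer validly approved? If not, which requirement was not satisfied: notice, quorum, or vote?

Invalid — quorum requirement not satisfied.

Notice: 7 days given; 3 required (7 ≥ 3). Satisfied.
Quorum: 8 present (interested directors count toward quorum); quorum is 9. Not satisfied.
Vote: the loan to an officer requires a majority of the disinterested directors present (8 − 2 = 6). A majority of 6 is 4, so 4 affirmative votes are needed; 4 voted in favor. Satisfied. (Moot — without a quorum no business can be validly transacted.)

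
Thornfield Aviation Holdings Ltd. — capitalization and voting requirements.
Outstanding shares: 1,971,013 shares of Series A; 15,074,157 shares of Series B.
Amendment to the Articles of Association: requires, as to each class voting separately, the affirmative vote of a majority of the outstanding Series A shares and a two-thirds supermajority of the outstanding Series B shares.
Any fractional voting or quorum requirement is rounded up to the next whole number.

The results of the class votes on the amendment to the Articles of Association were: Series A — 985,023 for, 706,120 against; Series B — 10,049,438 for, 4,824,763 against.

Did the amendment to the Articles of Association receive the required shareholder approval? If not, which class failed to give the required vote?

Series A: a majority of 1971013 is 985507; 985,507 required, 985,023 in favor — not approved.
Series B: 2/3 of 15074157 = 10049438; 10,049,438 required, 10,049,438 in favor — approved.

Not approved — the Series A shares did not give the required vote.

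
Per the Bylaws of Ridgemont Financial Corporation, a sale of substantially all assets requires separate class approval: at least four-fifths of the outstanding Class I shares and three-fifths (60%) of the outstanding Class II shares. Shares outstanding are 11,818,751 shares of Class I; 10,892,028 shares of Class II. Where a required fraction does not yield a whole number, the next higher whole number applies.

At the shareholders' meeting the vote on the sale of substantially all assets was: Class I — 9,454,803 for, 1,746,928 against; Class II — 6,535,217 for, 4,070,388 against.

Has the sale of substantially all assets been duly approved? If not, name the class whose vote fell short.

Not approved — the Class I shares did not give the required vote.

Class I: 4/5 of 11818751 = 9455000.80, rounded up to 9455001; 9,455,001 required, 9,454,803 in favor — not approved.
Class II: 3/5 of 10892028 = 6535216.80, rounded up to 6535217; 6,535,217 required, 6,535,217 in favor — approved.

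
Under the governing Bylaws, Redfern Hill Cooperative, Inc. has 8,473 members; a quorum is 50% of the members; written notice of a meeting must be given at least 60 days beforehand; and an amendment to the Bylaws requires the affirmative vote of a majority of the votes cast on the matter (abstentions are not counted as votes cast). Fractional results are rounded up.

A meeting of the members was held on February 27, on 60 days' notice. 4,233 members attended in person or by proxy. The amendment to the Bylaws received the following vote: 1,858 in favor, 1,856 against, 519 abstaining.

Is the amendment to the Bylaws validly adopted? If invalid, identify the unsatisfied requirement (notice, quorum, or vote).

Notice: 60 days given; 60 required. Satisfied.
Quorum: 50% of 8,473 = 4,236.50, rounded up to 4,237; 4,233 present. Not satisfied.
Vote: requires a majority of the votes cast (4,233 − 519 abstaining = 3,714); a majority of 3714 is 1858, so 1,858 needed; 1,858 in favor. Satisfied.

Invalid — quorum requirement not satisfied.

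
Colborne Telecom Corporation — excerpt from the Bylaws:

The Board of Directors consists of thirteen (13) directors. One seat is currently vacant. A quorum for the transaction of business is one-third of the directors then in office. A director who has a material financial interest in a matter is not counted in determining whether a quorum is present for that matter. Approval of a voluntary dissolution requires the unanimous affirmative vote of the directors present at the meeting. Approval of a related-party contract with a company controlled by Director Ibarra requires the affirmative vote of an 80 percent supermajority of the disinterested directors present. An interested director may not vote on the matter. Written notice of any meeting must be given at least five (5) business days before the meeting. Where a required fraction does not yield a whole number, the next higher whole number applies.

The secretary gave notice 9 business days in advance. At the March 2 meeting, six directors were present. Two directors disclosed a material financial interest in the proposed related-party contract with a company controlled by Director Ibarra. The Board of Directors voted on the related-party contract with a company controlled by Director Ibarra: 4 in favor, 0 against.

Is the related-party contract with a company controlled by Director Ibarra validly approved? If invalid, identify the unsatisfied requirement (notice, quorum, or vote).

Notice: 9 business days given; 5 required (9 ≥ 5). Satisfied.
Quorum: 6 present, but the 2 interested directors do not count, leaving 4. Quorum is 4. Satisfied.
Vote: the related-party contract with a company controlled by Director Ibarra requires four-fifths of the disinterested directors present (6 − 2 = 4). 4/5 of 4 = 3.20, rounded up to 4, so 4 affirmative votes are needed; 4 voted in favor. Satisfied.

Valid — all requirements satisfied.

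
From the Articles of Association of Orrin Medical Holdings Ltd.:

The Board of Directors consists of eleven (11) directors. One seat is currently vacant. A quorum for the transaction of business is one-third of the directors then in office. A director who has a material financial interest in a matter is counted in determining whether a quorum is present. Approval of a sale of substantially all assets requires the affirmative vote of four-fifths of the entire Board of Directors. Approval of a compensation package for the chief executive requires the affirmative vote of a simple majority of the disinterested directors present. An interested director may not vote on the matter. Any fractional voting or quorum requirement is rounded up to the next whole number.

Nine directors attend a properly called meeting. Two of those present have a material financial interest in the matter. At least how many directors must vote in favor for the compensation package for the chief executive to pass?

The compensation package for the chief executive requires a majority of the disinterested directors present (9 − 2 = 7).
A majority of 7 is 4.

4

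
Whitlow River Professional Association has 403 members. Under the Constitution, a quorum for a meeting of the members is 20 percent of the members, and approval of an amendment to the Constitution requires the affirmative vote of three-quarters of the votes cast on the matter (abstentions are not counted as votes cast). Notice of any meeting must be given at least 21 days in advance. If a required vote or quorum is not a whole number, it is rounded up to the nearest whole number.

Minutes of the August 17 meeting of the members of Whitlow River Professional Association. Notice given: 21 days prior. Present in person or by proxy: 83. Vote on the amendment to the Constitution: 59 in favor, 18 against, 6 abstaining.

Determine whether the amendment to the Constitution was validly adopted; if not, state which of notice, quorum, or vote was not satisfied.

Valid — all requirements satisfied.

Notice: 21 days given; 21 required. Satisfied.
Quorum: 20% of 403 = 80.60, rounded up to 81; 83 present. Satisfied.
Vote: requires three-fourths of the votes cast (83 − 6 abstaining = 77); 3/4 of 77 = 57.75, rounded up to 58, so 58 needed; 59 in favor. Satisfied.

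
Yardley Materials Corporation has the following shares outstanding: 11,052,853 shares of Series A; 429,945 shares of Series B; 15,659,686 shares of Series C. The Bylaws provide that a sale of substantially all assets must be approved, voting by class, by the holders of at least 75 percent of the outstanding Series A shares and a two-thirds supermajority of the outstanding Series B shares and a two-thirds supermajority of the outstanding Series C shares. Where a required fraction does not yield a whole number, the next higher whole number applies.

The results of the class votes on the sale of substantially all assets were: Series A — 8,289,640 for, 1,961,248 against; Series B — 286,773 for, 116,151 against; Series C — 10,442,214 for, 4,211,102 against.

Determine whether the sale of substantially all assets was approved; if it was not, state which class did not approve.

Series A: 3/4 of 11052853 = 8289639.75, rounded up to 8289640; 8,289,640 required, 8,289,640 in favor — approved.
Series B: 2/3 of 429945 = 286630; 286,630 required, 286,773 in favor — approved.
Series C: 2/3 of 15659686 = 10439790.67, rounded up to 10439791; 10,439,791 required, 10,442,214 in favor — approved.

Approved — every class gave the required vote.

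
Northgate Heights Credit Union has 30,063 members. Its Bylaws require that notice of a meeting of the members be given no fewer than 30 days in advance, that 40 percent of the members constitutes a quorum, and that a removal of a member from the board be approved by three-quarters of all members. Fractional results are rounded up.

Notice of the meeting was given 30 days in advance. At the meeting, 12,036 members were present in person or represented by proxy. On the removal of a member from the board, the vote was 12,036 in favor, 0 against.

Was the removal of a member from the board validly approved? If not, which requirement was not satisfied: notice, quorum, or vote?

Invalid — vote requirement not satisfied.

Notice: 30 days given; 30 required. Satisfied.
Quorum: 40% of 30,063 = 12,025.20, rounded up to 12,026; 12,036 present. Satisfied.
Vote: requires three-fourths of all members (30,063); 3/4 of 30063 = 22547.25, rounded up to 22548, so 22,548 needed; 12,036 in favor. Not satisfied.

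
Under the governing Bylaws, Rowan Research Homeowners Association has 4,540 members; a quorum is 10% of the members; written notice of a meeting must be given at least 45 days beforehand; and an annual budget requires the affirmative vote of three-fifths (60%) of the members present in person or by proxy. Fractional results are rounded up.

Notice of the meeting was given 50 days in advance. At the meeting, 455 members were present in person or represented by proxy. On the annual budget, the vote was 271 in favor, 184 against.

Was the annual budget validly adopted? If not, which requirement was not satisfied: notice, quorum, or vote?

Invalid — vote requirement not satisfied.

Notice: 50 days given; 45 required. Satisfied.
Quorum: 10% of 4,540 = 454; 455 present. Satisfied.
Vote: requires three-fifths of those present (455); 3/5 of 455 = 273, so 273 needed; 271 in favor. Not satisfied.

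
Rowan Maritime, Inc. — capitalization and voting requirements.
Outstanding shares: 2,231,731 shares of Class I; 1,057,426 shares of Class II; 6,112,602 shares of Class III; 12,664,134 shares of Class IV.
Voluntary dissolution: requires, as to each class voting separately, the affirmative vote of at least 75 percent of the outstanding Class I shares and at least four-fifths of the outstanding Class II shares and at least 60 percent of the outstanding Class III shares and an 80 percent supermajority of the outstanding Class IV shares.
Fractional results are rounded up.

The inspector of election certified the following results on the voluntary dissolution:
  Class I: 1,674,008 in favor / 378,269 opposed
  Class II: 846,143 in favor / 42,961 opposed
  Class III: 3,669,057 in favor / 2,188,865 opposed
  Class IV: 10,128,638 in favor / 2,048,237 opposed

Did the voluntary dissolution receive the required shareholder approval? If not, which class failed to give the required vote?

Not approved — the Class IV shares did not give the required vote.

Class I: 3/4 of 2231731 = 1673798.25, rounded up to 1673799; 1,673,799 required, 1,674,008 in favor — approved.
Class II: 4/5 of 1057426 = 845940.80, rounded up to 845941; 845,941 required, 846,143 in favor — approved.
Class III: 3/5 of 6112602 = 3667561.20, rounded up to 3667562; 3,667,562 required, 3,669,057 in favor — approved.
Class IV: 4/5 of 12664134 = 10131307.20, rounded up to 10131308; 10,131,308 required, 10,128,638 in favor — not approved.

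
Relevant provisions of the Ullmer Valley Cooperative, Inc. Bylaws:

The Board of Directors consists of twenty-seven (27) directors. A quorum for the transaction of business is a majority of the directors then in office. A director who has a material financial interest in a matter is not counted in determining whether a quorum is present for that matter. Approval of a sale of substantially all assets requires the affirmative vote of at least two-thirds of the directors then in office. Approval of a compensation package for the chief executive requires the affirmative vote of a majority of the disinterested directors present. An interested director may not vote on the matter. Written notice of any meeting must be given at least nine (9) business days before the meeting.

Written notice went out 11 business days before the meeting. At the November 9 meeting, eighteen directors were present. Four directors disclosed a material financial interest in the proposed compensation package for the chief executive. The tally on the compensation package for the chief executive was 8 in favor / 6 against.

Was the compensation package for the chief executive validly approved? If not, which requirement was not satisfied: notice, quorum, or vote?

Notice: 11 business days given; 9 required (11 ≥ 9). Satisfied.
Quorum: 18 present, but the 4 interested directors do not count, leaving 14. Quorum is 14. Satisfied.
Vote: the compensation package for the chief executive requires a majority of the disinterested directors present (18 − 4 = 14). A majority of 14 is 8, so 8 affirmative votes are needed; 8 voted in favor. Satisfied.

Valid — all requirements satisfied.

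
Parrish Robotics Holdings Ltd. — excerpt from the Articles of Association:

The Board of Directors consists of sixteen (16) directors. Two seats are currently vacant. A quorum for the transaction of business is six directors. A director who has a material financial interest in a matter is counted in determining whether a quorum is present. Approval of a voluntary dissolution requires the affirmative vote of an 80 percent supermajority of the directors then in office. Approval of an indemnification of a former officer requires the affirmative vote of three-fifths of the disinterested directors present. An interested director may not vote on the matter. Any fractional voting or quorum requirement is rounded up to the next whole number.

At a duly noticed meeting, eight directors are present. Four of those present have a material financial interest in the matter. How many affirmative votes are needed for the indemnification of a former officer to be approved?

The indemnification of a former officer requires three-fifths of the disinterested directors present (8 − 4 = 4).
3/5 of 4 = 2.40, rounded up to 3.

3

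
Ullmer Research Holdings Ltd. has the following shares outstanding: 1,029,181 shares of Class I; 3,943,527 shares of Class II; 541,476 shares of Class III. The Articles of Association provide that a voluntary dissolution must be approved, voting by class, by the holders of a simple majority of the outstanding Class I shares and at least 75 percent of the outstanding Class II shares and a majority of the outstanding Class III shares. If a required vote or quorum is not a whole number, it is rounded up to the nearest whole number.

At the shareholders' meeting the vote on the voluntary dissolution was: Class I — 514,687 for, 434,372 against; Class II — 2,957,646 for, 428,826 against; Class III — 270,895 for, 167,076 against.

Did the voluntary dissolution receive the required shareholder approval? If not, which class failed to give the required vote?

Approved — every class gave the required vote.

Class I: a majority of 1029181 is 514591; 514,591 required, 514,687 in favor — approved.
Class II: 3/4 of 3943527 = 2957645.25, rounded up to 2957646; 2,957,646 required, 2,957,646 in favor — approved.
Class III: a majority of 541476 is 270739; 270,739 required, 270,895 in favor — approved.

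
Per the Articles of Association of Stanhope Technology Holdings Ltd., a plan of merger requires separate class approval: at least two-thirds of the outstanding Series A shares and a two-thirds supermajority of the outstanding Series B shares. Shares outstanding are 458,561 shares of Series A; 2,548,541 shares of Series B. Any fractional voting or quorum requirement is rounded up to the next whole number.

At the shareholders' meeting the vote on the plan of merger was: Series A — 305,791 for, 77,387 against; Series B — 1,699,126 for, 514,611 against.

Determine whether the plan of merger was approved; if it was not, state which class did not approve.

Approved — every class gave the required vote.

Series A: 2/3 of 458561 = 305707.33, rounded up to 305708; 305,708 required, 305,791 in favor — approved.
Series B: 2/3 of 2548541 = 1699027.33, rounded up to 1699028; 1,699,028 required, 1,699,126 in favor — approved.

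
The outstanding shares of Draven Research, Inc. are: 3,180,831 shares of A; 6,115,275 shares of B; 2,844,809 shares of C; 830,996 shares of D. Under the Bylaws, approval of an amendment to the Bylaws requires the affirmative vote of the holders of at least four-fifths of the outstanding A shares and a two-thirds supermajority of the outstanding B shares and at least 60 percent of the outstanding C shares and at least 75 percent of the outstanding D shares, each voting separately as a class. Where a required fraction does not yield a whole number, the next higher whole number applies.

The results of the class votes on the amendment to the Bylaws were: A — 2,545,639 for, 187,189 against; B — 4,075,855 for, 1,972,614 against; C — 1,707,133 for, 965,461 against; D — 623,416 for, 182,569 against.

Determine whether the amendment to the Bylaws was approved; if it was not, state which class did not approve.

Not approved — the B shares did not give the required vote.

A: 4/5 of 3180831 = 2544664.80, rounded up to 2544665; 2,544,665 required, 2,545,639 in favor — approved.
B: 2/3 of 6115275 = 4076850; 4,076,850 required, 4,075,855 in favor — not approved.
C: 3/5 of 2844809 = 1706885.40, rounded up to 1706886; 1,706,886 required, 1,707,133 in favor — approved.
D: 3/4 of 830996 = 623247; 623,247 required, 623,416 in favor — approved.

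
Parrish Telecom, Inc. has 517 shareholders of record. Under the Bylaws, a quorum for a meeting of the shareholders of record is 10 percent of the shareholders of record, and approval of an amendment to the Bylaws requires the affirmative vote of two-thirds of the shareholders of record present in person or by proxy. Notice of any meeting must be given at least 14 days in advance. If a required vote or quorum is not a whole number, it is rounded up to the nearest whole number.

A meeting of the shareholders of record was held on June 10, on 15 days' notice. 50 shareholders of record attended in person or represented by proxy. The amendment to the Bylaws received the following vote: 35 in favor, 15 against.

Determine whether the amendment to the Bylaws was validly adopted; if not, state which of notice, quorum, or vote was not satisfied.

Notice: 15 days given; 14 required. Satisfied.
Quorum: 10% of 517 = 51.70, rounded up to 52; 50 present. Not satisfied.
Vote: requires two-thirds of those present (50); 2/3 of 50 = 33.33, rounded up to 34, so 34 needed; 35 in favor. Satisfied.

Invalid — quorum requirement not satisfied.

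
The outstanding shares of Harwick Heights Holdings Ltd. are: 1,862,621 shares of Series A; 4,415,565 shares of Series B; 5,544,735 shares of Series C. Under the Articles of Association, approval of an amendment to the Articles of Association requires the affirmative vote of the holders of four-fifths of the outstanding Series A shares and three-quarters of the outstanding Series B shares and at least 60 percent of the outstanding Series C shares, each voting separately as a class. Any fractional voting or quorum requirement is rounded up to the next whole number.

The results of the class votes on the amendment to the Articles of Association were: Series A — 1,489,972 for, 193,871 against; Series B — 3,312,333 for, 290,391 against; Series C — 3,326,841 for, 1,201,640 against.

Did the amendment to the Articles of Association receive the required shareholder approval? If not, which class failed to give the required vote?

Series A: 4/5 of 1862621 = 1490096.80, rounded up to 1490097; 1,490,097 required, 1,489,972 in favor — not approved.
Series B: 3/4 of 4415565 = 3311673.75, rounded up to 3311674; 3,311,674 required, 3,312,333 in favor — approved.
Series C: 3/5 of 5544735 = 3326841; 3,326,841 required, 3,326,841 in favor — approved.

Not approved — the Series A shares did not give the required vote.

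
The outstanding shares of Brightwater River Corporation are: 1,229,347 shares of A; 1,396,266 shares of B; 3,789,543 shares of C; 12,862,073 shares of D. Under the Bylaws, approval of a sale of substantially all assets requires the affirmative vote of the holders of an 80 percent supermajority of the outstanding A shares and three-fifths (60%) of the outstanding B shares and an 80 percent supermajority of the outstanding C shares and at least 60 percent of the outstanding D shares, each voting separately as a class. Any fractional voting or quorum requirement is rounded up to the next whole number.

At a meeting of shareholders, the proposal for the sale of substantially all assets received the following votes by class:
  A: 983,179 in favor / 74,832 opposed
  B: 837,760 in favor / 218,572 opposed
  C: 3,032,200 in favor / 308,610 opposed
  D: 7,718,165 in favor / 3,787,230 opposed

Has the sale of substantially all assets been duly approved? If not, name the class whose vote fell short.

Not approved — the A shares did not give the required vote.

A: 4/5 of 1229347 = 983477.60, rounded up to 983478; 983,478 required, 983,179 in favor — not approved.
B: 3/5 of 1396266 = 837759.60, rounded up to 837760; 837,760 required, 837,760 in favor — approved.
C: 4/5 of 3789543 = 3031634.40, rounded up to 3031635; 3,031,635 required, 3,032,200 in favor — approved.
D: 3/5 of 12862073 = 7717243.80, rounded up to 7717244; 7,717,244 required, 7,718,165 in favor — approved.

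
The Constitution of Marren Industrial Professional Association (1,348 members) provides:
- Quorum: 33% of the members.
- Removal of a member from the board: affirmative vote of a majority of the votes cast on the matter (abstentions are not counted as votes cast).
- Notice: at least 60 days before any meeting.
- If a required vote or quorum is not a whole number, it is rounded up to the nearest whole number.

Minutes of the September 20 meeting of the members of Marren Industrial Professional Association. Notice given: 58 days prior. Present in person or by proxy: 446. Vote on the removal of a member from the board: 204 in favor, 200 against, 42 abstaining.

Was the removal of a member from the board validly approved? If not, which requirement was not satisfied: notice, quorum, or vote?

Notice: 58 days given; 60 required. Not satisfied.
Quorum: 33% of 1,348 = 444.84, rounded up to 445; 446 present. Satisfied.
Vote: requires a majority of the votes cast (446 − 42 abstaining = 404); a majority of 404 is 203, so 203 needed; 204 in favor. Satisfied.

Invalid — notice requirement not satisfied.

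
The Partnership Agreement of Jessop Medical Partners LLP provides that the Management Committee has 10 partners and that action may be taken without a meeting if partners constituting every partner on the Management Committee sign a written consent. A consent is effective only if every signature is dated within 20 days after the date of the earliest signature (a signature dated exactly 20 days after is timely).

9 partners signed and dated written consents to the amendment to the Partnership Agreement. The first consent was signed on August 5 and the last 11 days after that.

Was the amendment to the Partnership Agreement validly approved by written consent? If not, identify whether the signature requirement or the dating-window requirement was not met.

Signatures required: the unanimous vote of 10 — unanimous means all 10, so 10 needed; 9 signed. Insufficient.
Dating window: the latest signature is 11 days after the earliest; the limit is 20 days. Within the window.

Not effective — insufficient signatures.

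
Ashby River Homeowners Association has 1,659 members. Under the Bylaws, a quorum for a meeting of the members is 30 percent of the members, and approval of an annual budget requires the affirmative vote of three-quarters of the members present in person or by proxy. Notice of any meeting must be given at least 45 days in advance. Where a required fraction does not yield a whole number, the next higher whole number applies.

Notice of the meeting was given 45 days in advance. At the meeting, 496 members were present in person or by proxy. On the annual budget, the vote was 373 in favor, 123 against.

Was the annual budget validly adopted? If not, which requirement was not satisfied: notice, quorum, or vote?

Invalid — quorum requirement not satisfied.

Notice: 45 days given; 45 required. Satisfied.
Quorum: 30% of 1,659 = 497.70, rounded up to 498; 496 present. Not satisfied.
Vote: requires three-fourths of those present (496); 3/4 of 496 = 372, so 372 needed; 373 in favor. Satisfied.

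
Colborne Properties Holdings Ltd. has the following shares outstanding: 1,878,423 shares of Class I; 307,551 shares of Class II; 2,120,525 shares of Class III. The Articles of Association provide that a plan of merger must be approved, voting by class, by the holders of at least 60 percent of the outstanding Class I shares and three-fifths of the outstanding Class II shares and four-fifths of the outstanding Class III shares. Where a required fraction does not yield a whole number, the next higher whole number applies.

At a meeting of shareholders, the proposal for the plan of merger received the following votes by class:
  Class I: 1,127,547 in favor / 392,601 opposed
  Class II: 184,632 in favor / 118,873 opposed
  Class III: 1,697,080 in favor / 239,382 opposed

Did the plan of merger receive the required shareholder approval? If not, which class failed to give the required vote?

Class I: 3/5 of 1878423 = 1127053.80, rounded up to 1127054; 1,127,054 required, 1,127,547 in favor — approved.
Class II: 3/5 of 307551 = 184530.60, rounded up to 184531; 184,531 required, 184,632 in favor — approved.
Class III: 4/5 of 2120525 = 1696420; 1,696,420 required, 1,697,080 in favor — approved.

Approved — every class gave the required vote.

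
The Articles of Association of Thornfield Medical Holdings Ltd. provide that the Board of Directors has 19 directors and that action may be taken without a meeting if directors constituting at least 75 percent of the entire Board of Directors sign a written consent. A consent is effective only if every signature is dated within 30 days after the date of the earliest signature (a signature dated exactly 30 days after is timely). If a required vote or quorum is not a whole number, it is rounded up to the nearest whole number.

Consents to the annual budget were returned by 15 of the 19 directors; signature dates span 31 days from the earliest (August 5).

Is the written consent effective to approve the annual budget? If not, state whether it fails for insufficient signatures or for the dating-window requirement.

Signatures required: at least 75 percent of 19 — 3/4 of 19 = 14.25, rounded up to 15, so 15 needed; 15 signed. Sufficient.
Dating window: the latest signature is 31 days after the earliest; the limit is 30 days. Outside the window.

Not effective — dating-window requirement not satisfied.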